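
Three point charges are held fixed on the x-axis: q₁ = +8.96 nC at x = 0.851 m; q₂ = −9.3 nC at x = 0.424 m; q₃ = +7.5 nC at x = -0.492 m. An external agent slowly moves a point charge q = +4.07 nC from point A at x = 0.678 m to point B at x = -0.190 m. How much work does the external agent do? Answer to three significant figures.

For quasistatic motion the external work equals the change in potential energy: W_ext = qΔV = q(V_B − V_A).
At A: distances to the source charges are 0.173 m, 0.254 m, 1.17 m; V_A = Σ kqᵢ/rᵢ = 194 V.
At B: distances to the source charges are 1.04 m, 0.614 m, 0.302 m; V_B = Σ kqᵢ/rᵢ = 164 V.
ΔV = V_B − V_A = -29.6 V.
W_ext = qΔV = (4.07×10⁻⁹ C)(-29.6 V) = -1.20×10⁻⁷ J.

-1.20×10⁻⁷ J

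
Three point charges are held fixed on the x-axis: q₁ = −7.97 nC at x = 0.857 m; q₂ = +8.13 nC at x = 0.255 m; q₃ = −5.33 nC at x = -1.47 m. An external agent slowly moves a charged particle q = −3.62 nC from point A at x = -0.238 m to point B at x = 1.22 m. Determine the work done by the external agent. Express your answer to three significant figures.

6.64×10⁻⁷ J

For quasistatic motion the external work equals the change in potential energy: W_ext = qΔV = q(V_B − V_A).
At A: distances to the source charges are 1.09 m, 0.493 m, 1.23 m; V_A = Σ kqᵢ/rᵢ = 43.9 V.
At B: distances to the source charges are 0.363 m, 0.965 m, 2.69 m; V_B = Σ kqᵢ/rᵢ = -139 V.
ΔV = V_B − V_A = -183 V.
W_ext = qΔV = (-3.62×10⁻⁹ C)(-183 V) = 6.64×10⁻⁷ J.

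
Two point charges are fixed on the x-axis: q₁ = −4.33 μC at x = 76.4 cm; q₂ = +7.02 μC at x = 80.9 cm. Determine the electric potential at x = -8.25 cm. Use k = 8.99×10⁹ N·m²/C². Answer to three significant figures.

2.48×10⁴ V

The total potential is the scalar sum of each charge's contribution, V = Σ kqᵢ/rᵢ.
Distances from the field point to each charge: r₁ = 0.847 m, r₂ = 0.892 m.
V = k[(-4.33×10⁻⁶)/(0.847) + (7.02×10⁻⁶)/(0.892)] = 2.48×10⁴ V.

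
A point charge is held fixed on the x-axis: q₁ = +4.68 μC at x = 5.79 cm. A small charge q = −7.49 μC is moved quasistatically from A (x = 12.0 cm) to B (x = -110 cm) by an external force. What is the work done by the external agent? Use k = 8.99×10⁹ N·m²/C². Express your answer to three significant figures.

4.80 J

For quasistatic motion the external work equals the change in potential energy: W_ext = qΔV = q(V_B − V_A).
At A: distance to the source charge is 0.0621 m; V_A = kq₁/r = 6.78×10⁵ V.
At B: distance to the source charge is 1.16 m; V_B = kq₁/r = 3.63×10⁴ V.
ΔV = V_B − V_A = -6.41×10⁵ V.
W_ext = qΔV = (-7.49×10⁻⁶ C)(-6.41×10⁵ V) = 4.80 J.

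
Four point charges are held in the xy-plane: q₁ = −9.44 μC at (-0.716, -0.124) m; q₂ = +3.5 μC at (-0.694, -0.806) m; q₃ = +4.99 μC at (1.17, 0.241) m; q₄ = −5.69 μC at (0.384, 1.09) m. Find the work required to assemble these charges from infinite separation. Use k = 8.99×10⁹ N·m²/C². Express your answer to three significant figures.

-0.590 J

The assembly work is the sum of pairwise potential energies, U = Σ_{i<j} kqᵢqⱼ/rᵢⱼ.
Pair separations: r₁₂ = 0.682 m, r₁₃ = 1.92 m, r₁₄ = 1.64 m, r₂₃ = 2.14 m, r₂₄ = 2.18 m, r₃₄ = 1.16 m.
Summing all 6 pair terms gives U = -0.590 J.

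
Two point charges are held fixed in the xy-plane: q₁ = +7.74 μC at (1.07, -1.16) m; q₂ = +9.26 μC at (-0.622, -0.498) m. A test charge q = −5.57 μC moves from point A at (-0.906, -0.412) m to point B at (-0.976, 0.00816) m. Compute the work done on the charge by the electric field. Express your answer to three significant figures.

-0.831 J

The work done by the electric force is W_field = −ΔU = −q(V_B − V_A) = q(V_A − V_B).
At A: distances to the source charges are 2.11 m, 0.297 m; V_A = Σ kqᵢ/rᵢ = 3.13×10⁵ V.
At B: distances to the source charges are 2.36 m, 0.618 m; V_B = Σ kqᵢ/rᵢ = 1.64×10⁵ V.
ΔV = V_B − V_A = -1.49×10⁵ V.
W_field = −qΔV = −(-5.57×10⁻⁶ C)(-1.49×10⁵ V) = -0.831 J.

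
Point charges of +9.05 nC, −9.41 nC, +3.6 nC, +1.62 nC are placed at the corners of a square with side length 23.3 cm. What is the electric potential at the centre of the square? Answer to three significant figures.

265 V

The total potential is the scalar sum of each charge's contribution, V = Σ kqᵢ/rᵢ.
The distance from each corner to the centre is a√2/2 = 0.165 m.
V = k[(9.05×10⁻⁹)/(0.165) + (-9.41×10⁻⁹)/(0.165) + (3.60×10⁻⁹)/(0.165) + (1.62×10⁻⁹)/(0.165)] = 265 V.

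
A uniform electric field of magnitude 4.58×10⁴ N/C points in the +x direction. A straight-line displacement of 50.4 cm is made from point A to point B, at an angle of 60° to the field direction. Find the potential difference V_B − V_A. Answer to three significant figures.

Only the component of displacement along E changes the potential: ΔV = −E·d·cosθ.
ΔV = −(4.58×10⁴ V/m)(0.504 m)cos60° = -1.15×10⁴ V.

-1.15×10⁴ V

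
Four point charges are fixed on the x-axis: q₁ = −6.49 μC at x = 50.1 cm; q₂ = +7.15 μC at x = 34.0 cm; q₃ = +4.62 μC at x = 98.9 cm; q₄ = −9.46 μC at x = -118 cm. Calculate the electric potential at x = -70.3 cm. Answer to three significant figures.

-1.41×10⁵ V

Electric potential is a scalar, so the contributions from each charge add algebraically: V = Σ kqᵢ/rᵢ.
Distances from the field point to each charge: r₁ = 1.20 m, r₂ = 1.04 m, r₃ = 1.69 m, r₄ = 0.477 m.
V = k[(-6.49×10⁻⁶)/(1.20) + (7.15×10⁻⁶)/(1.04) + (4.62×10⁻⁶)/(1.69) + (-9.46×10⁻⁶)/(0.477)] = -1.41×10⁵ V.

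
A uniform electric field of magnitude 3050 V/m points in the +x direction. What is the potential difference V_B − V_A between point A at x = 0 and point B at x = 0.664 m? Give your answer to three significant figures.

In a uniform field, potential decreases in the direction of E: V_B − V_A = −E·Δx.
V_B − V_A = −(3050 V/m)(0.664 m) = -2030 V.

-2030 V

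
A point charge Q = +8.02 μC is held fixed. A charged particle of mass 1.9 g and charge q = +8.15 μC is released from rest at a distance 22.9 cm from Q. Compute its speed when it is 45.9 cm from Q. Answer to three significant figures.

Only the electrostatic force acts, so mechanical energy is conserved: ½mv² = U₁ − U₂ = kQq(1/r₁ − 1/r₂).
U₁ − U₂ = (8.99×10⁹ N·m²/C²)(8.02×10⁻⁶ C)(8.15×10⁻⁶ C)(1/0.229 − 1/0.459) = 1.29 J.
v = √(2·1.29/1.90×10⁻³) = 36.8 m/s.

36.8 m/s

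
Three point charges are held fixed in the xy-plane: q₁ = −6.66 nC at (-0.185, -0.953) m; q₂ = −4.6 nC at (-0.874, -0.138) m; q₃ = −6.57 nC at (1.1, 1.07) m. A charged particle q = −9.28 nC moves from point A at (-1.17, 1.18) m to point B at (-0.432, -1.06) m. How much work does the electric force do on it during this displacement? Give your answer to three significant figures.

The work done by the electric force is W_field = −ΔU = −q(V_B − V_A) = q(V_A − V_B).
At A: distances to the source charges are 2.35 m, 1.35 m, 2.27 m; V_A = Σ kqᵢ/rᵢ = -82.1 V.
At B: distances to the source charges are 0.269 m, 1.02 m, 2.62 m; V_B = Σ kqᵢ/rᵢ = -285 V.
ΔV = V_B − V_A = -203 V.
W_field = −qΔV = −(-9.28×10⁻⁹ C)(-203 V) = -1.89×10⁻⁶ J.

-1.89×10⁻⁶ J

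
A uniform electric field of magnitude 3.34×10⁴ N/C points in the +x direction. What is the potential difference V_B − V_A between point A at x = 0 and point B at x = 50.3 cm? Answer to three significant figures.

-1.68×10⁴ V

In a uniform field, potential decreases in the direction of E: V_B − V_A = −E·Δx.
V_B − V_A = −(3.34×10⁴ V/m)(0.503 m) = -1.68×10⁴ V.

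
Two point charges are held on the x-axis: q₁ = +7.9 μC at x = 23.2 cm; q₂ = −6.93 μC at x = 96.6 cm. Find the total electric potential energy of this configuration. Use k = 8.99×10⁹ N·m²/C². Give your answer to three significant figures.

-0.671 J

The work to assemble the configuration equals its total potential energy, U = Σ kqᵢqⱼ/rᵢⱼ over all pairs.
Pair separations: r₁₂ = 0.734 m.
U = (-0.671) = -0.671 J.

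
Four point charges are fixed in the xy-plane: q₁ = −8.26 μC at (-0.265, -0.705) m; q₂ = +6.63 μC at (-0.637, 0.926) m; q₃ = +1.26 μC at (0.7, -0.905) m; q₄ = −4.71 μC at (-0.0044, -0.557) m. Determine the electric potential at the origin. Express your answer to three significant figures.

The total potential is the scalar sum of each charge's contribution, V = Σ kqᵢ/rᵢ.
Distances from the field point to each charge: r₁ = 0.753 m, r₂ = 1.12 m, r₃ = 1.14 m, r₄ = 0.557 m.
V = k[(-8.26×10⁻⁶)/(0.753) + (6.63×10⁻⁶)/(1.12) + (1.26×10⁻⁶)/(1.14) + (-4.71×10⁻⁶)/(0.557)] = -1.12×10⁵ V.

-1.12×10⁵ V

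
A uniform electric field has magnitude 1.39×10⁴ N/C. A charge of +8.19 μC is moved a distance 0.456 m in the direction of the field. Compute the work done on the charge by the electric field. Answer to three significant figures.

The potential change for a displacement 0.456 m in the direction of the field is ΔV = −Ed = -6340 V.
W_field = −qΔV = 0.0519 J.

0.0519 J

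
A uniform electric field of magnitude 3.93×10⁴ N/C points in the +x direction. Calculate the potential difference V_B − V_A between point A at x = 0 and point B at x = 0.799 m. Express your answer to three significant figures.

-3.14×10⁴ V

In a uniform field, potential decreases in the direction of E: V_B − V_A = −E·Δx.
V_B − V_A = −(3.93×10⁴ V/m)(0.799 m) = -3.14×10⁴ V.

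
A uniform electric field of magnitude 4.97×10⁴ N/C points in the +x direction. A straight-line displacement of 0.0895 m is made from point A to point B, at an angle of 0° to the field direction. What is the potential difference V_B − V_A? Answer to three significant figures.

-4450 V

Only the component of displacement along E changes the potential: ΔV = −E·d·cosθ.
ΔV = −(4.97×10⁴ V/m)(0.0895 m)cos0° = -4450 V.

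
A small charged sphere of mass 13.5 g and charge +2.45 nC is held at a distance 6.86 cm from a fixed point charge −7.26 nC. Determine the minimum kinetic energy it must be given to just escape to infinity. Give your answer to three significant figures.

To just escape, total mechanical energy must reach zero at infinity: ½mv²_min + U = 0, so ½mv²_min = −U = |kQq|/r.
|U| = |kQq|/r = (8.99×10⁹ N·m²/C²)(7.26×10⁻⁹)(2.45×10⁻⁹)/(0.0686) = 2.33×10⁻⁶ J.

2.33×10⁻⁶ J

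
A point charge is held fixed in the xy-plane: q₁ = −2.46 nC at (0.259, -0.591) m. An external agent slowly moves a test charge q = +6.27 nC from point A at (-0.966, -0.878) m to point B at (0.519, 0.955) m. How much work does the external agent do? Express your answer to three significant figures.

2.18×10⁻⁸ J

For quasistatic motion the external work equals the change in potential energy: W_ext = qΔV = q(V_B − V_A).
At A: distance to the source charge is 1.26 m; V_A = kq₁/r = -17.6 V.
At B: distance to the source charge is 1.57 m; V_B = kq₁/r = -14.1 V.
ΔV = V_B − V_A = 3.47 V.
W_ext = qΔV = (6.27×10⁻⁹ C)(3.47 V) = 2.18×10⁻⁸ J.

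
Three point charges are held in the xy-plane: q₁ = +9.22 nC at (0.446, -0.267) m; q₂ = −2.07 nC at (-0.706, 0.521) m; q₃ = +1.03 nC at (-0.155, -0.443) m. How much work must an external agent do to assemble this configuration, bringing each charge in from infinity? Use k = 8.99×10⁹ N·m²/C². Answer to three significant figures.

The work to assemble the configuration equals its total potential energy, U = Σ kqᵢqⱼ/rᵢⱼ over all pairs.
Pair separations: r₁₂ = 1.40 m, r₁₃ = 0.626 m, r₂₃ = 1.11 m.
U = (-1.23×10⁻⁷) + (1.36×10⁻⁷) + (-1.73×10⁻⁸) = -3.86×10⁻⁹ J.

-3.86×10⁻⁹ J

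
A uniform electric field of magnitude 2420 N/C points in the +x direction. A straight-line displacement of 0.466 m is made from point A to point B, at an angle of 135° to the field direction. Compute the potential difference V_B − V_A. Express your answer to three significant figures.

797 V

Only the component of displacement along E changes the potential: ΔV = −E·d·cosθ.
ΔV = −(2420 V/m)(0.466 m)cos135° = 797 V.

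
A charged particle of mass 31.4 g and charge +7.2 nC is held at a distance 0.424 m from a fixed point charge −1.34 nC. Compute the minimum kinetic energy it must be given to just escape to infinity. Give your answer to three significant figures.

To just escape, total mechanical energy must reach zero at infinity: ½mv²_min + U = 0, so ½mv²_min = −U = |kQq|/r.
|U| = |kQq|/r = (8.99×10⁹ N·m²/C²)(1.34×10⁻⁹)(7.20×10⁻⁹)/(0.424) = 2.05×10⁻⁷ J.

2.05×10⁻⁷ J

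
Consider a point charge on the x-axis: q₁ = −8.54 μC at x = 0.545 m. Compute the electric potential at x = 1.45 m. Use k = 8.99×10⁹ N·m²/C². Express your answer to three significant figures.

Electric potential is a scalar, so the contributions from each charge add algebraically: V = Σ kqᵢ/rᵢ.
V = k[(-8.54×10⁻⁶)/(0.905)] = -8.48×10⁴ V.

-8.48×10⁴ V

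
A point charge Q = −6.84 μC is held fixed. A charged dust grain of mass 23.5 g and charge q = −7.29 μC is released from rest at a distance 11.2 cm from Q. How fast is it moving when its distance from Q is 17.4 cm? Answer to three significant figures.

11.0 m/s

Only the electrostatic force acts, so mechanical energy is conserved: ½mv² = U₁ − U₂ = kQq(1/r₁ − 1/r₂).
U₁ − U₂ = (8.99×10⁹ N·m²/C²)(-6.84×10⁻⁶ C)(-7.29×10⁻⁶ C)(1/0.112 − 1/0.174) = 1.43 J.
v = √(2·1.43/0.0235) = 11.0 m/s.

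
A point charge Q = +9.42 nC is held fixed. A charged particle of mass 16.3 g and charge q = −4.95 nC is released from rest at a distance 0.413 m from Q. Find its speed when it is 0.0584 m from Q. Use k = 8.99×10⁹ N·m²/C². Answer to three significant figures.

Only the electrostatic force acts, so mechanical energy is conserved: ½mv² = U₁ − U₂ = kQq(1/r₁ − 1/r₂).
U₁ − U₂ = (8.99×10⁹ N·m²/C²)(9.42×10⁻⁹ C)(-4.95×10⁻⁹ C)(1/0.413 − 1/0.0584) = 6.16×10⁻⁶ J.
v = √(2·6.16×10⁻⁶/0.0163) = 0.0275 m/s.

0.0275 m/s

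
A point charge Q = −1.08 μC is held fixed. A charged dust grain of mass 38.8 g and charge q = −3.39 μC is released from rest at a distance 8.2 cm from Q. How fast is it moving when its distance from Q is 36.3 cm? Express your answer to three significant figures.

Only the electrostatic force acts, so mechanical energy is conserved: ½mv² = U₁ − U₂ = kQq(1/r₁ − 1/r₂).
U₁ − U₂ = (8.99×10⁹ N·m²/C²)(-1.08×10⁻⁶ C)(-3.39×10⁻⁶ C)(1/0.0820 − 1/0.363) = 0.311 J.
v = √(2·0.311/0.0388) = 4.00 m/s.

4.00 m/s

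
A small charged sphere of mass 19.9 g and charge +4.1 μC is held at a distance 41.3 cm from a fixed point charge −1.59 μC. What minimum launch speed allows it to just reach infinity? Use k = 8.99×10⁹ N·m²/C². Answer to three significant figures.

3.78 m/s

To just escape, total mechanical energy must reach zero at infinity: ½mv²_min + U = 0, so ½mv²_min = −U = |kQq|/r.
|U| = |kQq|/r = (8.99×10⁹ N·m²/C²)(1.59×10⁻⁶)(4.10×10⁻⁶)/(0.413) = 0.142 J.
v_min = √(2|U|/m) = √(2·0.142/0.0199) = 3.78 m/s.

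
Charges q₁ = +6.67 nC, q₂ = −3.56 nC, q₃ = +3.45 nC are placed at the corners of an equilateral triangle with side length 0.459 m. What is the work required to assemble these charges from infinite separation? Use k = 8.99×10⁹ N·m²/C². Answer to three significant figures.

-2.55×10⁻⁷ J

The work to assemble the configuration equals its total potential energy, U = Σ kqᵢqⱼ/rᵢⱼ over all pairs.
All three pair separations equal the side length, 0.459 m.
U = (-4.65×10⁻⁷) + (4.51×10⁻⁷) + (-2.41×10⁻⁷) = -2.55×10⁻⁷ J.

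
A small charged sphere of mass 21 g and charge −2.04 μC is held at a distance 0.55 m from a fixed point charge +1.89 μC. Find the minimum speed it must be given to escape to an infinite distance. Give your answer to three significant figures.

To just escape, total mechanical energy must reach zero at infinity: ½mv²_min + U = 0, so ½mv²_min = −U = |kQq|/r.
|U| = |kQq|/r = (8.99×10⁹ N·m²/C²)(1.89×10⁻⁶)(2.04×10⁻⁶)/(0.550) = 0.0630 J.
v_min = √(2|U|/m) = √(2·0.0630/0.0210) = 2.45 m/s.

2.45 m/s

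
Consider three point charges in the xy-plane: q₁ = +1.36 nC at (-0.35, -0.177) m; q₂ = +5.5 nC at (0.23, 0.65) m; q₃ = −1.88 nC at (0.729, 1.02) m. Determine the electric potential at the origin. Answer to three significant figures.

The total potential is the scalar sum of each charge's contribution, V = Σ kqᵢ/rᵢ.
Distances from the field point to each charge: r₁ = 0.392 m, r₂ = 0.689 m, r₃ = 1.25 m.
V = k[(1.36×10⁻⁹)/(0.392) + (5.50×10⁻⁹)/(0.689) + (-1.88×10⁻⁹)/(1.25)] = 89.4 V.

89.4 V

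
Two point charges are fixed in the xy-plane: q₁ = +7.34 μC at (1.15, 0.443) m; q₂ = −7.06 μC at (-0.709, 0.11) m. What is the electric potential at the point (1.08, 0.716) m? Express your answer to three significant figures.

2.01×10⁵ V

Electric potential is a scalar, so the contributions from each charge add algebraically: V = Σ kqᵢ/rᵢ.
Distances from the field point to each charge: r₁ = 0.282 m, r₂ = 1.89 m.
V = k[(7.34×10⁻⁶)/(0.282) + (-7.06×10⁻⁶)/(1.89)] = 2.01×10⁵ V.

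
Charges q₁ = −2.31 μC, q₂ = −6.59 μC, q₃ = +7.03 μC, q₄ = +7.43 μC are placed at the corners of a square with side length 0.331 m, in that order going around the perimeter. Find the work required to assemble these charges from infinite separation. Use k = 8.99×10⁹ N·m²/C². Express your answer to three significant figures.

-1.14 J

The assembly work is the sum of pairwise potential energies, U = Σ_{i<j} kqᵢqⱼ/rᵢⱼ.
The four side pairs have separation 0.331 m and the two diagonal pairs 0.468 m.
Summing all 6 pair terms gives U = -1.14 J.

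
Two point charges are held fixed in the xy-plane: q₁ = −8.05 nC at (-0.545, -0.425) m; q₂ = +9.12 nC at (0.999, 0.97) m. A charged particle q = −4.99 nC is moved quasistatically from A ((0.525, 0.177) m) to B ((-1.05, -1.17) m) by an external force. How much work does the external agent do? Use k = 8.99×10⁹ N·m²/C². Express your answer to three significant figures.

For quasistatic motion the external work equals the change in potential energy: W_ext = qΔV = q(V_B − V_A).
At A: distances to the source charges are 1.23 m, 0.924 m; V_A = Σ kqᵢ/rᵢ = 29.8 V.
At B: distances to the source charges are 0.900 m, 2.96 m; V_B = Σ kqᵢ/rᵢ = -52.7 V.
ΔV = V_B − V_A = -82.5 V.
W_ext = qΔV = (-4.99×10⁻⁹ C)(-82.5 V) = 4.12×10⁻⁷ J.

4.12×10⁻⁷ J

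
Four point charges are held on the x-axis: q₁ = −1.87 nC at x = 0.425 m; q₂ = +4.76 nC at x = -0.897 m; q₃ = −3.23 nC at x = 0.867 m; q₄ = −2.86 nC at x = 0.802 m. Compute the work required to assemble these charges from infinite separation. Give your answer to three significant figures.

The work to assemble the configuration equals its total potential energy, U = Σ kqᵢqⱼ/rᵢⱼ over all pairs.
Pair separations: r₁₂ = 1.32 m, r₁₃ = 0.442 m, r₁₄ = 0.377 m, r₂₃ = 1.76 m, r₂₄ = 1.70 m, r₃₄ = 0.0650 m.
Summing all 6 pair terms gives U = 1.32×10⁻⁶ J.

1.32×10⁻⁶ J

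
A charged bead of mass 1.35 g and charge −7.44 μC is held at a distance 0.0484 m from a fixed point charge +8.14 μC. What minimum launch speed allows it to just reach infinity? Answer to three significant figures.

129 m/s

To just escape, total mechanical energy must reach zero at infinity: ½mv²_min + U = 0, so ½mv²_min = −U = |kQq|/r.
|U| = |kQq|/r = (8.99×10⁹ N·m²/C²)(8.14×10⁻⁶)(7.44×10⁻⁶)/(0.0484) = 11.2 J.
v_min = √(2|U|/m) = √(2·11.2/1.35×10⁻³) = 129 m/s.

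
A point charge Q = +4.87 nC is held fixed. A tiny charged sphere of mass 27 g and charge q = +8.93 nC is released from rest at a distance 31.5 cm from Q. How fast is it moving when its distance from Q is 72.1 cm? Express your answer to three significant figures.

7.20×10⁻³ m/s

Only the electrostatic force acts, so mechanical energy is conserved: ½mv² = U₁ − U₂ = kQq(1/r₁ − 1/r₂).
U₁ − U₂ = (8.99×10⁹ N·m²/C²)(4.87×10⁻⁹ C)(8.93×10⁻⁹ C)(1/0.315 − 1/0.721) = 6.99×10⁻⁷ J.
v = √(2·6.99×10⁻⁷/0.0270) = 7.20×10⁻³ m/s.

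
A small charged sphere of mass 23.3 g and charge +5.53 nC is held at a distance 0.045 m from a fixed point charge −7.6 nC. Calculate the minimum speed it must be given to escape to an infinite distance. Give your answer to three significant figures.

0.0268 m/s

To just escape, total mechanical energy must reach zero at infinity: ½mv²_min + U = 0, so ½mv²_min = −U = |kQq|/r.
|U| = |kQq|/r = (8.99×10⁹ N·m²/C²)(7.60×10⁻⁹)(5.53×10⁻⁹)/(0.0450) = 8.40×10⁻⁶ J.
v_min = √(2|U|/m) = √(2·8.40×10⁻⁶/0.0233) = 0.0268 m/s.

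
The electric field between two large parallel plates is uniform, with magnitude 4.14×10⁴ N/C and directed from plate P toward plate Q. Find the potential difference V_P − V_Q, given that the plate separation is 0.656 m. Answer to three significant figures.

In a uniform field, potential decreases in the direction of E: ΔV = −E·d for a displacement d parallel to E.
Going from Q to P is a displacement of 0.656 m opposite to the field, so V_P − V_Q = +Ed = 2.72×10⁴ V.

2.72×10⁴ V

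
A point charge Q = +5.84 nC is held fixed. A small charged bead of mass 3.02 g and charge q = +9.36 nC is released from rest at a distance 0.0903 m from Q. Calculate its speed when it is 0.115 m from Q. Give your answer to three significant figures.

Only the electrostatic force acts, so mechanical energy is conserved: ½mv² = U₁ − U₂ = kQq(1/r₁ − 1/r₂).
U₁ − U₂ = (8.99×10⁹ N·m²/C²)(5.84×10⁻⁹ C)(9.36×10⁻⁹ C)(1/0.0903 − 1/0.115) = 1.17×10⁻⁶ J.
v = √(2·1.17×10⁻⁶/3.02×10⁻³) = 0.0278 m/s.

0.0278 m/s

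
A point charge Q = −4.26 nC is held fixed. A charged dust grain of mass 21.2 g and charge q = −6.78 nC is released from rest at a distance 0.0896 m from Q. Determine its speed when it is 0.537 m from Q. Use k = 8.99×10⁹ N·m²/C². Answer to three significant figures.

0.0151 m/s

Only the electrostatic force acts, so mechanical energy is conserved: ½mv² = U₁ − U₂ = kQq(1/r₁ − 1/r₂).
U₁ − U₂ = (8.99×10⁹ N·m²/C²)(-4.26×10⁻⁹ C)(-6.78×10⁻⁹ C)(1/0.0896 − 1/0.537) = 2.41×10⁻⁶ J.
v = √(2·2.41×10⁻⁶/0.0212) = 0.0151 m/s.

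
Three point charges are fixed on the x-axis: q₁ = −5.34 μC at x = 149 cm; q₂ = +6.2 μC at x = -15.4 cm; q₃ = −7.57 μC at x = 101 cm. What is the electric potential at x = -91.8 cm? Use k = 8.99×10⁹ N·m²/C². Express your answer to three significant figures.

The total potential is the scalar sum of each charge's contribution, V = Σ kqᵢ/rᵢ.
Distances from the field point to each charge: r₁ = 2.41 m, r₂ = 0.764 m, r₃ = 1.93 m.
V = k[(-5.34×10⁻⁶)/(2.41) + (6.20×10⁻⁶)/(0.764) + (-7.57×10⁻⁶)/(1.93)] = 1.77×10⁴ V.

1.77×10⁴ V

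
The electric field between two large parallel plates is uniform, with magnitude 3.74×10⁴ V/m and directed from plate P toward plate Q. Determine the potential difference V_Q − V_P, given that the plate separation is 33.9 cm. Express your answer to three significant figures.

-1.27×10⁴ V

In a uniform field, potential decreases in the direction of E: ΔV = −E·d for a displacement d parallel to E.
Going from P to Q is a displacement of 33.9 cm along the field, so V_Q − V_P = −Ed = -1.27×10⁴ V.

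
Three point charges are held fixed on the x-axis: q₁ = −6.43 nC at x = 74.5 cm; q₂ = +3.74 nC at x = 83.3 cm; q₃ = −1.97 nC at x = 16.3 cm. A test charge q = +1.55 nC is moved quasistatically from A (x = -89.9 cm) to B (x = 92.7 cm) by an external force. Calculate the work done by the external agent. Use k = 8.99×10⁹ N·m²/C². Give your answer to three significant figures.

7.64×10⁻⁸ J

For quasistatic motion the external work equals the change in potential energy: W_ext = qΔV = q(V_B − V_A).
At A: distances to the source charges are 1.64 m, 1.73 m, 1.06 m; V_A = Σ kqᵢ/rᵢ = -32.4 V.
At B: distances to the source charges are 0.182 m, 0.0940 m, 0.764 m; V_B = Σ kqᵢ/rᵢ = 16.9 V.
ΔV = V_B − V_A = 49.3 V.
W_ext = qΔV = (1.55×10⁻⁹ C)(49.3 V) = 7.64×10⁻⁸ J.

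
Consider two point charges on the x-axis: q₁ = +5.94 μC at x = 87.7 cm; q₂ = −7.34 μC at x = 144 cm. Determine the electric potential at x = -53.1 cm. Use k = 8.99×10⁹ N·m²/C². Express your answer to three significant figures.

4450 V

Electric potential is a scalar, so the contributions from each charge add algebraically: V = Σ kqᵢ/rᵢ.
Distances from the field point to each charge: r₁ = 1.41 m, r₂ = 1.97 m.
V = k[(5.94×10⁻⁶)/(1.41) + (-7.34×10⁻⁶)/(1.97)] = 4450 V.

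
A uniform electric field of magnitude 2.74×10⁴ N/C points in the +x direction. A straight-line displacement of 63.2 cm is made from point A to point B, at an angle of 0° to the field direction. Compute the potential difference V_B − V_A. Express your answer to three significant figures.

Only the component of displacement along E changes the potential: ΔV = −E·d·cosθ.
ΔV = −(2.74×10⁴ V/m)(0.632 m)cos0° = -1.73×10⁴ V.

-1.73×10⁴ V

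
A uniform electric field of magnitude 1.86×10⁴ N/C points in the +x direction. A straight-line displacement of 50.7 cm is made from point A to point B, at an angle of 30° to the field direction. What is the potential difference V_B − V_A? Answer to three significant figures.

Only the component of displacement along E changes the potential: ΔV = −E·d·cosθ.
ΔV = −(1.86×10⁴ V/m)(0.507 m)cos30° = -8170 V.

-8170 V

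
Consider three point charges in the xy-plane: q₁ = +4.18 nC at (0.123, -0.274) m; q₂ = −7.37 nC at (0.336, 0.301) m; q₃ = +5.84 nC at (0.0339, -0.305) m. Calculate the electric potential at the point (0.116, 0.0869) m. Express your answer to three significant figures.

19.4 V

Electric potential is a scalar, so the contributions from each charge add algebraically: V = Σ kqᵢ/rᵢ.
Distances from the field point to each charge: r₁ = 0.361 m, r₂ = 0.307 m, r₃ = 0.400 m.
V = k[(4.18×10⁻⁹)/(0.361) + (-7.37×10⁻⁹)/(0.307) + (5.84×10⁻⁹)/(0.400)] = 19.4 V.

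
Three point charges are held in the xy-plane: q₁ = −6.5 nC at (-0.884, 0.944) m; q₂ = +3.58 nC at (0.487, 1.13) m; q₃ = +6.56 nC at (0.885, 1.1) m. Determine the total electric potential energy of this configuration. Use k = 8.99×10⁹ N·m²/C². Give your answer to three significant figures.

1.62×10⁻⁷ J

The assembly work is the sum of pairwise potential energies, U = Σ_{i<j} kqᵢqⱼ/rᵢⱼ.
Pair separations: r₁₂ = 1.38 m, r₁₃ = 1.78 m, r₂₃ = 0.399 m.
U = (-1.51×10⁻⁷) + (-2.16×10⁻⁷) + (5.29×10⁻⁷) = 1.62×10⁻⁷ J.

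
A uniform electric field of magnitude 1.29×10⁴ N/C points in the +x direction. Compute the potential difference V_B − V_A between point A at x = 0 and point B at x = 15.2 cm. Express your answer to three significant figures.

In a uniform field, potential decreases in the direction of E: V_B − V_A = −E·Δx.
V_B − V_A = −(1.29×10⁴ V/m)(0.152 m) = -1960 V.

-1960 V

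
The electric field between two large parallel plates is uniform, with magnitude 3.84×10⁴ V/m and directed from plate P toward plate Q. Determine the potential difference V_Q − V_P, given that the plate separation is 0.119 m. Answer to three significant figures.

-4570 V

In a uniform field, potential decreases in the direction of E: ΔV = −E·d for a displacement d parallel to E.
Going from P to Q is a displacement of 0.119 m along the field, so V_Q − V_P = −Ed = -4570 V.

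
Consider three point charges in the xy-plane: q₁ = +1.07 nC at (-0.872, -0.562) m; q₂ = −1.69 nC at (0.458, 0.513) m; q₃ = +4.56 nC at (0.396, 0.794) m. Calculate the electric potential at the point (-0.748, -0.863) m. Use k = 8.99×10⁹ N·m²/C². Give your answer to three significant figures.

Electric potential is a scalar, so the contributions from each charge add algebraically: V = Σ kqᵢ/rᵢ.
Distances from the field point to each charge: r₁ = 0.326 m, r₂ = 1.83 m, r₃ = 2.01 m.
V = k[(1.07×10⁻⁹)/(0.326) + (-1.69×10⁻⁹)/(1.83) + (4.56×10⁻⁹)/(2.01)] = 41.6 V.

41.6 V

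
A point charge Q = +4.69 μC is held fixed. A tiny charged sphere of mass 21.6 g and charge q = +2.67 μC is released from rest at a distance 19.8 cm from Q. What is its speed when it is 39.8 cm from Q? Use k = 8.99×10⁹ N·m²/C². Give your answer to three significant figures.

Only the electrostatic force acts, so mechanical energy is conserved: ½mv² = U₁ − U₂ = kQq(1/r₁ − 1/r₂).
U₁ − U₂ = (8.99×10⁹ N·m²/C²)(4.69×10⁻⁶ C)(2.67×10⁻⁶ C)(1/0.198 − 1/0.398) = 0.286 J.
v = √(2·0.286/0.0216) = 5.14 m/s.

5.14 m/s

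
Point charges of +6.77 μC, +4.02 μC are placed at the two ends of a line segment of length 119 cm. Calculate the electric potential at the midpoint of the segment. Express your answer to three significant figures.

1.63×10⁵ V

The total potential is the scalar sum of each charge's contribution, V = Σ kqᵢ/rᵢ.
Each charge is 0.595 m from the midpoint.
V = k[(6.77×10⁻⁶)/(0.595) + (4.02×10⁻⁶)/(0.595)] = 1.63×10⁵ V.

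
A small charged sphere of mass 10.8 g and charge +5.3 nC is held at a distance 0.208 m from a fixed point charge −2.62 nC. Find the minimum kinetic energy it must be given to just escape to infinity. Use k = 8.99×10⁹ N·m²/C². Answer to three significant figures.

6.00×10⁻⁷ J

To just escape, total mechanical energy must reach zero at infinity: ½mv²_min + U = 0, so ½mv²_min = −U = |kQq|/r.
|U| = |kQq|/r = (8.99×10⁹ N·m²/C²)(2.62×10⁻⁹)(5.30×10⁻⁹)/(0.208) = 6.00×10⁻⁷ J.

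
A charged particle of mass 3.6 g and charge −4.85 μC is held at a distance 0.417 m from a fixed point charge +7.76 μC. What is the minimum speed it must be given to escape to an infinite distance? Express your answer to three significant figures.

21.2 m/s

To just escape, total mechanical energy must reach zero at infinity: ½mv²_min + U = 0, so ½mv²_min = −U = |kQq|/r.
|U| = |kQq|/r = (8.99×10⁹ N·m²/C²)(7.76×10⁻⁶)(4.85×10⁻⁶)/(0.417) = 0.811 J.
v_min = √(2|U|/m) = √(2·0.811/3.60×10⁻³) = 21.2 m/s.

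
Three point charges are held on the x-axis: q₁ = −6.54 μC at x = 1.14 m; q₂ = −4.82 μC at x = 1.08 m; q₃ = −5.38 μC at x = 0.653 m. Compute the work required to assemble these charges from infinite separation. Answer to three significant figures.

The work to assemble the configuration equals its total potential energy, U = Σ kqᵢqⱼ/rᵢⱼ over all pairs.
Pair separations: r₁₂ = 0.0600 m, r₁₃ = 0.487 m, r₂₃ = 0.427 m.
U = (4.72) + (0.650) + (0.546) = 5.92 J.

5.92 J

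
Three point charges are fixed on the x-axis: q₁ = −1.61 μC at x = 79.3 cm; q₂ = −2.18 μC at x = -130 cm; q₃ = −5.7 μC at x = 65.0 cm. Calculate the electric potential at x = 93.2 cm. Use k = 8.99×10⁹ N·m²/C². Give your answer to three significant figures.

Electric potential is a scalar, so the contributions from each charge add algebraically: V = Σ kqᵢ/rᵢ.
Distances from the field point to each charge: r₁ = 0.139 m, r₂ = 2.23 m, r₃ = 0.282 m.
V = k[(-1.61×10⁻⁶)/(0.139) + (-2.18×10⁻⁶)/(2.23) + (-5.70×10⁻⁶)/(0.282)] = -2.95×10⁵ V.

-2.95×10⁵ V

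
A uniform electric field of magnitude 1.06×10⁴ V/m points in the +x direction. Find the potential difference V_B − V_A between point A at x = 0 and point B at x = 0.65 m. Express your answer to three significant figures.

-6890 V

In a uniform field, potential decreases in the direction of E: V_B − V_A = −E·Δx.
V_B − V_A = −(1.06×10⁴ V/m)(0.650 m) = -6890 V.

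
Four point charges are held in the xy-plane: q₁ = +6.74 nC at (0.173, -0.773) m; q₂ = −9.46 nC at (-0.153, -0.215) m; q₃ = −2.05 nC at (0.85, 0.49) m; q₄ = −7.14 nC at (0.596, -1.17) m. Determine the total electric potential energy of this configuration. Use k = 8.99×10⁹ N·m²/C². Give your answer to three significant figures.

-9.99×10⁻⁷ J

The assembly work is the sum of pairwise potential energies, U = Σ_{i<j} kqᵢqⱼ/rᵢⱼ.
Pair separations: r₁₂ = 0.646 m, r₁₃ = 1.43 m, r₁₄ = 0.580 m, r₂₃ = 1.23 m, r₂₄ = 1.21 m, r₃₄ = 1.68 m.
Summing all 6 pair terms gives U = -9.99×10⁻⁷ J.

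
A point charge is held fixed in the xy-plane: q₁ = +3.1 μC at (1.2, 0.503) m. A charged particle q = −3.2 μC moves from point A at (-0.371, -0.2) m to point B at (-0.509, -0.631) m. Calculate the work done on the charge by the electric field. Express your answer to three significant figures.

-8.33×10⁻³ J

The work done by the electric force is W_field = −ΔU = −q(V_B − V_A) = q(V_A − V_B).
At A: distance to the source charge is 1.72 m; V_A = kq₁/r = 1.62×10⁴ V.
At B: distance to the source charge is 2.05 m; V_B = kq₁/r = 1.36×10⁴ V.
ΔV = V_B − V_A = -2600 V.
W_field = −qΔV = −(-3.20×10⁻⁶ C)(-2600 V) = -8.33×10⁻³ J.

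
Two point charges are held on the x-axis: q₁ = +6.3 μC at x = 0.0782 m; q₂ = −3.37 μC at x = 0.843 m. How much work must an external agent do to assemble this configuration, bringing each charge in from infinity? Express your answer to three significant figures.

The assembly work is the sum of pairwise potential energies, U = Σ_{i<j} kqᵢqⱼ/rᵢⱼ.
Pair separations: r₁₂ = 0.765 m.
U = (-0.250) = -0.250 J.

-0.250 J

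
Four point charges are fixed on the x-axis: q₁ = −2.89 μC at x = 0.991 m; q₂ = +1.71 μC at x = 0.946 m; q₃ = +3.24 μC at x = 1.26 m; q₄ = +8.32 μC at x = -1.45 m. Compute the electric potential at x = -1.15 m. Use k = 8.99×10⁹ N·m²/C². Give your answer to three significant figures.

2.57×10⁵ V

The total potential is the scalar sum of each charge's contribution, V = Σ kqᵢ/rᵢ.
Distances from the field point to each charge: r₁ = 2.14 m, r₂ = 2.10 m, r₃ = 2.41 m, r₄ = 0.300 m.
V = k[(-2.89×10⁻⁶)/(2.14) + (1.71×10⁻⁶)/(2.10) + (3.24×10⁻⁶)/(2.41) + (8.32×10⁻⁶)/(0.300)] = 2.57×10⁵ V.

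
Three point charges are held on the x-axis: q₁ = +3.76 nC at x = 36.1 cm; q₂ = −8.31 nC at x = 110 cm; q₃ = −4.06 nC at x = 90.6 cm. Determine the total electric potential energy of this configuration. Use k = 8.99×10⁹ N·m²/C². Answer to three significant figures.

The assembly work is the sum of pairwise potential energies, U = Σ_{i<j} kqᵢqⱼ/rᵢⱼ.
Pair separations: r₁₂ = 0.739 m, r₁₃ = 0.545 m, r₂₃ = 0.194 m.
U = (-3.80×10⁻⁷) + (-2.52×10⁻⁷) + (1.56×10⁻⁶) = 9.32×10⁻⁷ J.

9.32×10⁻⁷ J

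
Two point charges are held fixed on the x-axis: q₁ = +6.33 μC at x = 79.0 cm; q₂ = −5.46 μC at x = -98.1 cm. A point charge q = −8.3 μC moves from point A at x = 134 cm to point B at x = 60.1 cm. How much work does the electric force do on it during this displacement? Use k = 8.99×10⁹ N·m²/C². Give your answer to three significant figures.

The work done by the electric force is W_field = −ΔU = −q(V_B − V_A) = q(V_A − V_B).
At A: distances to the source charges are 0.550 m, 2.32 m; V_A = Σ kqᵢ/rᵢ = 8.23×10⁴ V.
At B: distances to the source charges are 0.189 m, 1.58 m; V_B = Σ kqᵢ/rᵢ = 2.70×10⁵ V.
ΔV = V_B − V_A = 1.88×10⁵ V.
W_field = −qΔV = −(-8.30×10⁻⁶ C)(1.88×10⁵ V) = 1.56 J.

1.56 J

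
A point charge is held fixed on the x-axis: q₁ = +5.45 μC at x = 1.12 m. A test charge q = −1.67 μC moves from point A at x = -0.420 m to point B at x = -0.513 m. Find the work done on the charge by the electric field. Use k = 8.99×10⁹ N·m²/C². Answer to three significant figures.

-3.03×10⁻³ J

The work done by the electric force is W_field = −ΔU = −q(V_B − V_A) = q(V_A − V_B).
At A: distance to the source charge is 1.54 m; V_A = kq₁/r = 3.18×10⁴ V.
At B: distance to the source charge is 1.63 m; V_B = kq₁/r = 3.00×10⁴ V.
ΔV = V_B − V_A = -1810 V.
W_field = −qΔV = −(-1.67×10⁻⁶ C)(-1810 V) = -3.03×10⁻³ J.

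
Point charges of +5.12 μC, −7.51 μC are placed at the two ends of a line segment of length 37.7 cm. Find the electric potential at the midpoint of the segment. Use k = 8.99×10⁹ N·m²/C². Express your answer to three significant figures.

Electric potential is a scalar, so the contributions from each charge add algebraically: V = Σ kqᵢ/rᵢ.
Each charge is 0.189 m from the midpoint.
V = k[(5.12×10⁻⁶)/(0.189) + (-7.51×10⁻⁶)/(0.189)] = -1.14×10⁵ V.

-1.14×10⁵ V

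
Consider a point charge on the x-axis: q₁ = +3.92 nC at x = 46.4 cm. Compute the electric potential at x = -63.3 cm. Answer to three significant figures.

Electric potential is a scalar, so the contributions from each charge add algebraically: V = Σ kqᵢ/rᵢ.
V = k[(3.92×10⁻⁹)/(1.10)] = 32.1 V.

32.1 V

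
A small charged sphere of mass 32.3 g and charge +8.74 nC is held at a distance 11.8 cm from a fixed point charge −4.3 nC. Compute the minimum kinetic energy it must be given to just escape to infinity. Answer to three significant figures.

To just escape, total mechanical energy must reach zero at infinity: ½mv²_min + U = 0, so ½mv²_min = −U = |kQq|/r.
|U| = |kQq|/r = (8.99×10⁹ N·m²/C²)(4.30×10⁻⁹)(8.74×10⁻⁹)/(0.118) = 2.86×10⁻⁶ J.

2.86×10⁻⁶ J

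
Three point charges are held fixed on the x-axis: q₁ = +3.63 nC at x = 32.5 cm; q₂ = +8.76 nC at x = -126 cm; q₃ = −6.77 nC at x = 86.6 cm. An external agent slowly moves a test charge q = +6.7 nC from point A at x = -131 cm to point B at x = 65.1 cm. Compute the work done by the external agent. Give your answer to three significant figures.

For quasistatic motion the external work equals the change in potential energy: W_ext = qΔV = q(V_B − V_A).
At A: distances to the source charges are 1.64 m, 0.0500 m, 2.18 m; V_A = Σ kqᵢ/rᵢ = 1570 V.
At B: distances to the source charges are 0.326 m, 1.91 m, 0.215 m; V_B = Σ kqᵢ/rᵢ = -142 V.
ΔV = V_B − V_A = -1710 V.
W_ext = qΔV = (6.70×10⁻⁹ C)(-1710 V) = -1.14×10⁻⁵ J.

-1.14×10⁻⁵ J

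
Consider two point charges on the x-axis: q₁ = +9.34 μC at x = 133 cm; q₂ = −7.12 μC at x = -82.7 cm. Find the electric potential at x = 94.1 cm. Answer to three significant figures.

Electric potential is a scalar, so the contributions from each charge add algebraically: V = Σ kqᵢ/rᵢ.
Distances from the field point to each charge: r₁ = 0.389 m, r₂ = 1.77 m.
V = k[(9.34×10⁻⁶)/(0.389) + (-7.12×10⁻⁶)/(1.77)] = 1.80×10⁵ V.

1.80×10⁵ V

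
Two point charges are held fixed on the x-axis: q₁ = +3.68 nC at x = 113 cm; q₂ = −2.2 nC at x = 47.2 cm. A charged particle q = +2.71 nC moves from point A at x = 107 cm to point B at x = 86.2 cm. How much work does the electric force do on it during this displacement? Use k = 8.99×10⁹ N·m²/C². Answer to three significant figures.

The work done by the electric force is W_field = −ΔU = −q(V_B − V_A) = q(V_A − V_B).
At A: distances to the source charges are 0.0600 m, 0.598 m; V_A = Σ kqᵢ/rᵢ = 518 V.
At B: distances to the source charges are 0.268 m, 0.390 m; V_B = Σ kqᵢ/rᵢ = 72.7 V.
ΔV = V_B − V_A = -446 V.
W_field = −qΔV = −(2.71×10⁻⁹ C)(-446 V) = 1.21×10⁻⁶ J.

1.21×10⁻⁶ J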